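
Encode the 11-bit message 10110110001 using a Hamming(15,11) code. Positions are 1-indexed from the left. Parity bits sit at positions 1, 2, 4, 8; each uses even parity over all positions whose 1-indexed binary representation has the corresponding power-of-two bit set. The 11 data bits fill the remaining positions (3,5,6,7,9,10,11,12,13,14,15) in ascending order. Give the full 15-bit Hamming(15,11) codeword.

Place data bits at non-power-of-two positions: b3=1, b5=0, b6=1, b7=1, b9=0, b10=1, b11=1, b12=0, b13=0, b14=0, b15=1.
p1 = XOR of data positions {3,5,7,9,11,13,15} = 1⊕0⊕1⊕0⊕1⊕0⊕1 = 0
p2 = XOR of data positions {3,6,7,10,11,14,15} = 1⊕1⊕1⊕1⊕1⊕0⊕1 = 0
p4 = XOR of data positions {5,6,7,12,13,14,15} = 0⊕1⊕1⊕0⊕0⊕0⊕1 = 1
p8 = XOR of data positions {9,10,11,12,13,14,15} = 0⊕1⊕1⊕0⊕0⊕0⊕1 = 1
Codeword b1..b15 = 001101110110001

001101110110001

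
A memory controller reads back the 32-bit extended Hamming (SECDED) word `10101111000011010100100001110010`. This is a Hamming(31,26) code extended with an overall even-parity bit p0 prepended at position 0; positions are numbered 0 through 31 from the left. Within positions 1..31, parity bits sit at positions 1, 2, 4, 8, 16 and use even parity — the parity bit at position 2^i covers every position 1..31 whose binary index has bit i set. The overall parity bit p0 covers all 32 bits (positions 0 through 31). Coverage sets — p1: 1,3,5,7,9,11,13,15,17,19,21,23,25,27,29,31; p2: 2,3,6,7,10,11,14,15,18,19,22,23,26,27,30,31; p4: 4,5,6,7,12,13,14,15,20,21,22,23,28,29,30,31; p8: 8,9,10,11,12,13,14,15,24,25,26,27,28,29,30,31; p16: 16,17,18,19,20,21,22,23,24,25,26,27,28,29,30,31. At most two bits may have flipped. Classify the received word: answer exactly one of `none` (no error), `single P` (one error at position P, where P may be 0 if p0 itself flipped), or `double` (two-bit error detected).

s1: b1⊕b3⊕b5⊕b7⊕b9⊕b11⊕b13⊕b15⊕b17⊕b19⊕b21⊕b23⊕b25⊕b27⊕b29⊕b31 = 0⊕0⊕1⊕1⊕0⊕0⊕1⊕1⊕1⊕0⊕0⊕0⊕1⊕1⊕0⊕0 = 1
s2: b2⊕b3⊕b6⊕b7⊕b10⊕b11⊕b14⊕b15⊕b18⊕b19⊕b22⊕b23⊕b26⊕b27⊕b30⊕b31 = 1⊕0⊕1⊕1⊕0⊕0⊕0⊕1⊕0⊕0⊕0⊕0⊕1⊕1⊕1⊕0 = 1
s4: b4⊕b5⊕b6⊕b7⊕b12⊕b13⊕b14⊕b15⊕b20⊕b21⊕b22⊕b23⊕b28⊕b29⊕b30⊕b31 = 1⊕1⊕1⊕1⊕1⊕1⊕0⊕1⊕1⊕0⊕0⊕0⊕0⊕0⊕1⊕0 = 1
s8: b8⊕b9⊕b10⊕b11⊕b12⊕b13⊕b14⊕b15⊕b24⊕b25⊕b26⊕b27⊕b28⊕b29⊕b30⊕b31 = 0⊕0⊕0⊕0⊕1⊕1⊕0⊕1⊕0⊕1⊕1⊕1⊕0⊕0⊕1⊕0 = 1
s16: b16⊕b17⊕b18⊕b19⊕b20⊕b21⊕b22⊕b23⊕b24⊕b25⊕b26⊕b27⊕b28⊕b29⊕b30⊕b31 = 0⊕1⊕0⊕0⊕1⊕0⊕0⊕0⊕0⊕1⊕1⊕1⊕0⊕0⊕1⊕0 = 0
Syndrome (s16...s1) = 01111 → position 15.
Overall parity (XOR of all 32 bits, including p0): 1⊕0⊕1⊕0⊕1⊕1⊕1⊕1⊕0⊕0⊕0⊕0⊕1⊕1⊕0⊕1⊕0⊕1⊕0⊕0⊕1⊕0⊕0⊕0⊕0⊕1⊕1⊕1⊕0⊕0⊕1⊕0 = 1
Overall=1, syndrome position=15 → single-bit error at position 15.

single 15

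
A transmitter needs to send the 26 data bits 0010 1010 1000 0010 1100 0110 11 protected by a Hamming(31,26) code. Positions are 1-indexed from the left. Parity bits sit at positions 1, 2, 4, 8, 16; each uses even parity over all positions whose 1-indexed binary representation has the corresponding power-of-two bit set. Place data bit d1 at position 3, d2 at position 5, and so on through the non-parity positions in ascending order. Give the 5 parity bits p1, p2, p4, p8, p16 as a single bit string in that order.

01011

Place data bits at non-power-of-two positions: b3=0, b5=0, b6=1, b7=0, b9=1, b10=0, b11=1, b12=0, b13=1, b14=0, b15=0, b17=0, b18=0, b19=0, b20=1, b21=0, b22=1, b23=1, b24=0, b25=0, b26=0, b27=1, b28=1, b29=0, b30=1, b31=1.
p1 = XOR of data positions {3,5,7,9,11,13,15,17,19,21,23,25,27,29,31} = 0⊕0⊕0⊕1⊕1⊕1⊕0⊕0⊕0⊕0⊕1⊕0⊕1⊕0⊕1 = 0
p2 = XOR of data positions {3,6,7,10,11,14,15,18,19,22,23,26,27,30,31} = 0⊕1⊕0⊕0⊕1⊕0⊕0⊕0⊕0⊕1⊕1⊕0⊕1⊕1⊕1 = 1
p4 = XOR of data positions {5,6,7,12,13,14,15,20,21,22,23,28,29,30,31} = 0⊕1⊕0⊕0⊕1⊕0⊕0⊕1⊕0⊕1⊕1⊕1⊕0⊕1⊕1 = 0
p8 = XOR of data positions {9,10,11,12,13,14,15,24,25,26,27,28,29,30,31} = 1⊕0⊕1⊕0⊕1⊕0⊕0⊕0⊕0⊕0⊕1⊕1⊕0⊕1⊕1 = 1
p16 = XOR of data positions {17,18,19,20,21,22,23,24,25,26,27,28,29,30,31} = 0⊕0⊕0⊕1⊕0⊕1⊕1⊕0⊕0⊕0⊕1⊕1⊕0⊕1⊕1 = 1
Parity bits p1,p2,p4,p8,p16 = 01011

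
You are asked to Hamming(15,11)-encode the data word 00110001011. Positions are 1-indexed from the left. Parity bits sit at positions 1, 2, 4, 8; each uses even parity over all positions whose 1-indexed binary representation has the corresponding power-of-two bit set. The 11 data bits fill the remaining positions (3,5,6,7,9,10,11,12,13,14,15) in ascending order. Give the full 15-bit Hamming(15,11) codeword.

000101110001011

Place data bits at non-power-of-two positions: b3=0, b5=0, b6=1, b7=1, b9=0, b10=0, b11=0, b12=1, b13=0, b14=1, b15=1.
p1 = XOR of data positions {3,5,7,9,11,13,15} = 0⊕0⊕1⊕0⊕0⊕0⊕1 = 0
p2 = XOR of data positions {3,6,7,10,11,14,15} = 0⊕1⊕1⊕0⊕0⊕1⊕1 = 0
p4 = XOR of data positions {5,6,7,12,13,14,15} = 0⊕1⊕1⊕1⊕0⊕1⊕1 = 1
p8 = XOR of data positions {9,10,11,12,13,14,15} = 0⊕0⊕0⊕1⊕0⊕1⊕1 = 1
Codeword b1..b15 = 000101110001011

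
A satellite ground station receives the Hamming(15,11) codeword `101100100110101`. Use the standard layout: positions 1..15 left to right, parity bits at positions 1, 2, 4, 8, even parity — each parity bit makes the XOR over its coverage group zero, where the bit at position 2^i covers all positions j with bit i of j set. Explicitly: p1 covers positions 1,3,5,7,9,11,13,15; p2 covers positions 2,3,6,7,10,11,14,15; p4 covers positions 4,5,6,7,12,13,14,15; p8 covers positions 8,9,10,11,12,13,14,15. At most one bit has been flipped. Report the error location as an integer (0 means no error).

s1: b1⊕b3⊕b5⊕b7⊕b9⊕b11⊕b13⊕b15 = 1⊕1⊕0⊕1⊕0⊕1⊕1⊕1 = 0
s2: b2⊕b3⊕b6⊕b7⊕b10⊕b11⊕b14⊕b15 = 0⊕1⊕0⊕1⊕1⊕1⊕0⊕1 = 1
s4: b4⊕b5⊕b6⊕b7⊕b12⊕b13⊕b14⊕b15 = 1⊕0⊕0⊕1⊕0⊕1⊕0⊕1 = 0
s8: b8⊕b9⊕b10⊕b11⊕b12⊕b13⊕b14⊕b15 = 0⊕0⊕1⊕1⊕0⊕1⊕0⊕1 = 0
Syndrome (s8...s1) = 0010 → position 2.

2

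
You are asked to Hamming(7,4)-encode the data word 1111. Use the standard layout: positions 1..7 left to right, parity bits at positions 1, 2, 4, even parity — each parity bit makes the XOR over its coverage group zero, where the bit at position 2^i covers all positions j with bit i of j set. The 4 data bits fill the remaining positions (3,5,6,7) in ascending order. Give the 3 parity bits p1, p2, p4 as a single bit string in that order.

Place data bits at non-power-of-two positions: b3=1, b5=1, b6=1, b7=1.
p1 = XOR of data positions {3,5,7} = 1⊕1⊕1 = 1
p2 = XOR of data positions {3,6,7} = 1⊕1⊕1 = 1
p4 = XOR of data positions {5,6,7} = 1⊕1⊕1 = 1
Parity bits p1,p2,p4 = 111

111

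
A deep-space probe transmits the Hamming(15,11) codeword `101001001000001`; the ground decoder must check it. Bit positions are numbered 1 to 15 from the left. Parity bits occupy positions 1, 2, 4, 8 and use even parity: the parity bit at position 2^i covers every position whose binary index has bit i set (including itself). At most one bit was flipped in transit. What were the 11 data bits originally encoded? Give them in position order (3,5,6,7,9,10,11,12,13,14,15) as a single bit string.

s1: b1⊕b3⊕b5⊕b7⊕b9⊕b11⊕b13⊕b15 = 1⊕1⊕0⊕0⊕1⊕0⊕0⊕1 = 0
s2: b2⊕b3⊕b6⊕b7⊕b10⊕b11⊕b14⊕b15 = 0⊕1⊕1⊕0⊕0⊕0⊕0⊕1 = 1
s4: b4⊕b5⊕b6⊕b7⊕b12⊕b13⊕b14⊕b15 = 0⊕0⊕1⊕0⊕0⊕0⊕0⊕1 = 0
s8: b8⊕b9⊕b10⊕b11⊕b12⊕b13⊕b14⊕b15 = 0⊕1⊕0⊕0⊕0⊕0⊕0⊕1 = 0
Syndrome (s8...s1) = 0010 → position 2.
Flip bit 2: corrected codeword = 111001001000001
Data bits at positions 3,5,6,7,9,10,11,12,13,14,15: 10101000001

10101000001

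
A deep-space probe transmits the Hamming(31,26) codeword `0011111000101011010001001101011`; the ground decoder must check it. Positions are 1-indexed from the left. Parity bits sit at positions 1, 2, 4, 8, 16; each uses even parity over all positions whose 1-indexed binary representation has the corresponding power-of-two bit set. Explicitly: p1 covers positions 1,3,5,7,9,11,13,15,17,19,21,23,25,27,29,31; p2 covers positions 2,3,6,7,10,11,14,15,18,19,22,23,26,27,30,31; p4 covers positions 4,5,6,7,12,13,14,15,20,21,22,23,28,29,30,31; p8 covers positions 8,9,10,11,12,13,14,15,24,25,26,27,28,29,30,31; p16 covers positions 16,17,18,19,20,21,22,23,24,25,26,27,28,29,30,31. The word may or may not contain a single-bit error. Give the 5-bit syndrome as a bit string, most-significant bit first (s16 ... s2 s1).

s1: b1⊕b3⊕b5⊕b7⊕b9⊕b11⊕b13⊕b15⊕b17⊕b19⊕b21⊕b23⊕b25⊕b27⊕b29⊕b31 = 0⊕1⊕1⊕1⊕0⊕1⊕1⊕1⊕0⊕0⊕0⊕0⊕1⊕0⊕0⊕1 = 0
s2: b2⊕b3⊕b6⊕b7⊕b10⊕b11⊕b14⊕b15⊕b18⊕b19⊕b22⊕b23⊕b26⊕b27⊕b30⊕b31 = 0⊕1⊕1⊕1⊕0⊕1⊕0⊕1⊕1⊕0⊕1⊕0⊕1⊕0⊕1⊕1 = 0
s4: b4⊕b5⊕b6⊕b7⊕b12⊕b13⊕b14⊕b15⊕b20⊕b21⊕b22⊕b23⊕b28⊕b29⊕b30⊕b31 = 1⊕1⊕1⊕1⊕0⊕1⊕0⊕1⊕0⊕0⊕1⊕0⊕1⊕0⊕1⊕1 = 0
s8: b8⊕b9⊕b10⊕b11⊕b12⊕b13⊕b14⊕b15⊕b24⊕b25⊕b26⊕b27⊕b28⊕b29⊕b30⊕b31 = 0⊕0⊕0⊕1⊕0⊕1⊕0⊕1⊕0⊕1⊕1⊕0⊕1⊕0⊕1⊕1 = 0
s16: b16⊕b17⊕b18⊕b19⊕b20⊕b21⊕b22⊕b23⊕b24⊕b25⊕b26⊕b27⊕b28⊕b29⊕b30⊕b31 = 1⊕0⊕1⊕0⊕0⊕0⊕1⊕0⊕0⊕1⊕1⊕0⊕1⊕0⊕1⊕1 = 0
Syndrome (s16...s1) = 00000 → position 0 (no error).

00000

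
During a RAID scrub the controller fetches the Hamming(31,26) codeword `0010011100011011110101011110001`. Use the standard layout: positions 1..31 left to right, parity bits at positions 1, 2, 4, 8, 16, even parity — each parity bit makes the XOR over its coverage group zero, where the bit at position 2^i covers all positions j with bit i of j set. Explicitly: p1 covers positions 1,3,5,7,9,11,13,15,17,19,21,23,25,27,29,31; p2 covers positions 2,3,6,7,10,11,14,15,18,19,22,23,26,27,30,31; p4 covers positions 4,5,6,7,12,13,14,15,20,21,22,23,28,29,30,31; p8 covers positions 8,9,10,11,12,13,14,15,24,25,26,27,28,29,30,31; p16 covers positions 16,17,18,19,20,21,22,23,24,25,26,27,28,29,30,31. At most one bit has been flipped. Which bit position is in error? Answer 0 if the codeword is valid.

s1: b1⊕b3⊕b5⊕b7⊕b9⊕b11⊕b13⊕b15⊕b17⊕b19⊕b21⊕b23⊕b25⊕b27⊕b29⊕b31 = 0⊕1⊕0⊕1⊕0⊕0⊕1⊕1⊕1⊕0⊕0⊕0⊕1⊕1⊕0⊕1 = 0
s2: b2⊕b3⊕b6⊕b7⊕b10⊕b11⊕b14⊕b15⊕b18⊕b19⊕b22⊕b23⊕b26⊕b27⊕b30⊕b31 = 0⊕1⊕1⊕1⊕0⊕0⊕0⊕1⊕1⊕0⊕1⊕0⊕1⊕1⊕0⊕1 = 1
s4: b4⊕b5⊕b6⊕b7⊕b12⊕b13⊕b14⊕b15⊕b20⊕b21⊕b22⊕b23⊕b28⊕b29⊕b30⊕b31 = 0⊕0⊕1⊕1⊕1⊕1⊕0⊕1⊕1⊕0⊕1⊕0⊕0⊕0⊕0⊕1 = 0
s8: b8⊕b9⊕b10⊕b11⊕b12⊕b13⊕b14⊕b15⊕b24⊕b25⊕b26⊕b27⊕b28⊕b29⊕b30⊕b31 = 1⊕0⊕0⊕0⊕1⊕1⊕0⊕1⊕1⊕1⊕1⊕1⊕0⊕0⊕0⊕1 = 1
s16: b16⊕b17⊕b18⊕b19⊕b20⊕b21⊕b22⊕b23⊕b24⊕b25⊕b26⊕b27⊕b28⊕b29⊕b30⊕b31 = 1⊕1⊕1⊕0⊕1⊕0⊕1⊕0⊕1⊕1⊕1⊕1⊕0⊕0⊕0⊕1 = 0
Syndrome (s16...s1) = 01010 → position 10.

10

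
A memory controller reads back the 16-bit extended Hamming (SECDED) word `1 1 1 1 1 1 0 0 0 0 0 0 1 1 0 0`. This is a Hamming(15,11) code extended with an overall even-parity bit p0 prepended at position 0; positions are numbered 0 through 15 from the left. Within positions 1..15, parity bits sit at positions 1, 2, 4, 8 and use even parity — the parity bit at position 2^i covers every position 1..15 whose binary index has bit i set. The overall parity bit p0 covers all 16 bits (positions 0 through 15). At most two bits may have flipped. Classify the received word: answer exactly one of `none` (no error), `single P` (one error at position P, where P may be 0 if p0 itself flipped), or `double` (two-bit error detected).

none

s1: b1⊕b3⊕b5⊕b7⊕b9⊕b11⊕b13⊕b15 = 1⊕1⊕1⊕0⊕0⊕0⊕1⊕0 = 0
s2: b2⊕b3⊕b6⊕b7⊕b10⊕b11⊕b14⊕b15 = 1⊕1⊕0⊕0⊕0⊕0⊕0⊕0 = 0
s4: b4⊕b5⊕b6⊕b7⊕b12⊕b13⊕b14⊕b15 = 1⊕1⊕0⊕0⊕1⊕1⊕0⊕0 = 0
s8: b8⊕b9⊕b10⊕b11⊕b12⊕b13⊕b14⊕b15 = 0⊕0⊕0⊕0⊕1⊕1⊕0⊕0 = 0
Syndrome (s8...s1) = 0000 → position 0 (no error).
Overall parity (XOR of all 16 bits, including p0): 1⊕1⊕1⊕1⊕1⊕1⊕0⊕0⊕0⊕0⊕0⊕0⊕1⊕1⊕0⊕0 = 0
Overall=0, syndrome position=0 → no error.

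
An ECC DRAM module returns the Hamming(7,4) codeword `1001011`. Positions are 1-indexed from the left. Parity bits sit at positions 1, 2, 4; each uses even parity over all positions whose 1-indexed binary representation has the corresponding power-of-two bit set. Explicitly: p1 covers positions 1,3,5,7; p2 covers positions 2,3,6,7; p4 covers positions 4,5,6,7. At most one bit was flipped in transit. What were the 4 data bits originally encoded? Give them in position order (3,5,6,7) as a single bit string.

s1: b1⊕b3⊕b5⊕b7 = 1⊕0⊕0⊕1 = 0
s2: b2⊕b3⊕b6⊕b7 = 0⊕0⊕1⊕1 = 0
s4: b4⊕b5⊕b6⊕b7 = 1⊕0⊕1⊕1 = 1
Syndrome (s4...s1) = 100 → position 4.
Flip bit 4: corrected codeword = 1000011
Data bits at positions 3,5,6,7: 0011

0011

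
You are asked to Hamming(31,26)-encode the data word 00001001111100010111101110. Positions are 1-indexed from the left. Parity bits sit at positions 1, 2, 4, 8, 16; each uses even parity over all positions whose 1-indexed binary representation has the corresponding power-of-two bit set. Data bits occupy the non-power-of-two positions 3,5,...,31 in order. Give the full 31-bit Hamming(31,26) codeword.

Place data bits at non-power-of-two positions: b3=0, b5=0, b6=0, b7=0, b9=1, b10=0, b11=0, b12=1, b13=1, b14=1, b15=1, b17=1, b18=0, b19=0, b20=0, b21=1, b22=0, b23=1, b24=1, b25=1, b26=1, b27=0, b28=1, b29=1, b30=1, b31=0.
p1 = XOR of data positions {3,5,7,9,11,13,15,17,19,21,23,25,27,29,31} = 0⊕0⊕0⊕1⊕0⊕1⊕1⊕1⊕0⊕1⊕1⊕1⊕0⊕1⊕0 = 0
p2 = XOR of data positions {3,6,7,10,11,14,15,18,19,22,23,26,27,30,31} = 0⊕0⊕0⊕0⊕0⊕1⊕1⊕0⊕0⊕0⊕1⊕1⊕0⊕1⊕0 = 1
p4 = XOR of data positions {5,6,7,12,13,14,15,20,21,22,23,28,29,30,31} = 0⊕0⊕0⊕1⊕1⊕1⊕1⊕0⊕1⊕0⊕1⊕1⊕1⊕1⊕0 = 1
p8 = XOR of data positions {9,10,11,12,13,14,15,24,25,26,27,28,29,30,31} = 1⊕0⊕0⊕1⊕1⊕1⊕1⊕1⊕1⊕1⊕0⊕1⊕1⊕1⊕0 = 1
p16 = XOR of data positions {17,18,19,20,21,22,23,24,25,26,27,28,29,30,31} = 1⊕0⊕0⊕0⊕1⊕0⊕1⊕1⊕1⊕1⊕0⊕1⊕1⊕1⊕0 = 1
Codeword b1..b31 = 0101000110011111100010111101110

0101000110011111100010111101110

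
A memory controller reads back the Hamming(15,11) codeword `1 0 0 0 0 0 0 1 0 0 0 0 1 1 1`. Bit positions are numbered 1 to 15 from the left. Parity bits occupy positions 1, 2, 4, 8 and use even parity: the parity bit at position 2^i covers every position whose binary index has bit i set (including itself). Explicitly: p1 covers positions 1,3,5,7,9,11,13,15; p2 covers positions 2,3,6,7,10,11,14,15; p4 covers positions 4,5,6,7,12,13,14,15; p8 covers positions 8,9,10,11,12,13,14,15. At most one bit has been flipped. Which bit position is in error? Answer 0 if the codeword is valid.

5

s1: b1⊕b3⊕b5⊕b7⊕b9⊕b11⊕b13⊕b15 = 1⊕0⊕0⊕0⊕0⊕0⊕1⊕1 = 1
s2: b2⊕b3⊕b6⊕b7⊕b10⊕b11⊕b14⊕b15 = 0⊕0⊕0⊕0⊕0⊕0⊕1⊕1 = 0
s4: b4⊕b5⊕b6⊕b7⊕b12⊕b13⊕b14⊕b15 = 0⊕0⊕0⊕0⊕0⊕1⊕1⊕1 = 1
s8: b8⊕b9⊕b10⊕b11⊕b12⊕b13⊕b14⊕b15 = 1⊕0⊕0⊕0⊕0⊕1⊕1⊕1 = 0
Syndrome (s8...s1) = 0101 → position 5.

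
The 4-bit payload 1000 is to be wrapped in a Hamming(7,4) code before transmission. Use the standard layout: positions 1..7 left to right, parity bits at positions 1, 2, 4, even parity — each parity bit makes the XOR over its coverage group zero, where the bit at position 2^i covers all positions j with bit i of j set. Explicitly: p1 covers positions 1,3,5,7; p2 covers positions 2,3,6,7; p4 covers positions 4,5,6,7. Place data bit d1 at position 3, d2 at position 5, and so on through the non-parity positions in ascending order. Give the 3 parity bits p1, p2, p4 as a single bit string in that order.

Place data bits at non-power-of-two positions: b3=1, b5=0, b6=0, b7=0.
p1 = XOR of data positions {3,5,7} = 1⊕0⊕0 = 1
p2 = XOR of data positions {3,6,7} = 1⊕0⊕0 = 1
p4 = XOR of data positions {5,6,7} = 0⊕0⊕0 = 0
Parity bits p1,p2,p4 = 110

110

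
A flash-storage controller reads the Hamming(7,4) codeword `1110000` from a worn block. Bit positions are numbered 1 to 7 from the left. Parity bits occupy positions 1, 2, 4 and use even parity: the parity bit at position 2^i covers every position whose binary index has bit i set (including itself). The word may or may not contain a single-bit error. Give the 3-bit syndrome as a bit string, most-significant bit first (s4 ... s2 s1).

000

s1: b1⊕b3⊕b5⊕b7 = 1⊕1⊕0⊕0 = 0
s2: b2⊕b3⊕b6⊕b7 = 1⊕1⊕0⊕0 = 0
s4: b4⊕b5⊕b6⊕b7 = 0⊕0⊕0⊕0 = 0
Syndrome (s4...s1) = 000 → position 0 (no error).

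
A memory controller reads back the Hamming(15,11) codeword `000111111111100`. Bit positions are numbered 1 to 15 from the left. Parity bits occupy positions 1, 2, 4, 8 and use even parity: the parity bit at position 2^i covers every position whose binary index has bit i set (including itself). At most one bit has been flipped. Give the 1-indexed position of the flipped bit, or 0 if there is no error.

1

s1: b1⊕b3⊕b5⊕b7⊕b9⊕b11⊕b13⊕b15 = 0⊕0⊕1⊕1⊕1⊕1⊕1⊕0 = 1
s2: b2⊕b3⊕b6⊕b7⊕b10⊕b11⊕b14⊕b15 = 0⊕0⊕1⊕1⊕1⊕1⊕0⊕0 = 0
s4: b4⊕b5⊕b6⊕b7⊕b12⊕b13⊕b14⊕b15 = 1⊕1⊕1⊕1⊕1⊕1⊕0⊕0 = 0
s8: b8⊕b9⊕b10⊕b11⊕b12⊕b13⊕b14⊕b15 = 1⊕1⊕1⊕1⊕1⊕1⊕0⊕0 = 0
Syndrome (s8...s1) = 0001 → position 1.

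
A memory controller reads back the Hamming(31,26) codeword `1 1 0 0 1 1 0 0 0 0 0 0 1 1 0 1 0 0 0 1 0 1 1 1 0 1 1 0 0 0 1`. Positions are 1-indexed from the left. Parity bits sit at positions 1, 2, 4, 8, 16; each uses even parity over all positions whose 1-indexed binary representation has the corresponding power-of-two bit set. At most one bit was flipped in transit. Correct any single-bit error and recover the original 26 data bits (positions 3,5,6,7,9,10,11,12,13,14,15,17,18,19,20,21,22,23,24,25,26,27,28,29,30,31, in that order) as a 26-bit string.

01100000110000101110110001

s1: b1⊕b3⊕b5⊕b7⊕b9⊕b11⊕b13⊕b15⊕b17⊕b19⊕b21⊕b23⊕b25⊕b27⊕b29⊕b31 = 1⊕0⊕1⊕0⊕0⊕0⊕1⊕0⊕0⊕0⊕0⊕1⊕0⊕1⊕0⊕1 = 0
s2: b2⊕b3⊕b6⊕b7⊕b10⊕b11⊕b14⊕b15⊕b18⊕b19⊕b22⊕b23⊕b26⊕b27⊕b30⊕b31 = 1⊕0⊕1⊕0⊕0⊕0⊕1⊕0⊕0⊕0⊕1⊕1⊕1⊕1⊕0⊕1 = 0
s4: b4⊕b5⊕b6⊕b7⊕b12⊕b13⊕b14⊕b15⊕b20⊕b21⊕b22⊕b23⊕b28⊕b29⊕b30⊕b31 = 0⊕1⊕1⊕0⊕0⊕1⊕1⊕0⊕1⊕0⊕1⊕1⊕0⊕0⊕0⊕1 = 0
s8: b8⊕b9⊕b10⊕b11⊕b12⊕b13⊕b14⊕b15⊕b24⊕b25⊕b26⊕b27⊕b28⊕b29⊕b30⊕b31 = 0⊕0⊕0⊕0⊕0⊕1⊕1⊕0⊕1⊕0⊕1⊕1⊕0⊕0⊕0⊕1 = 0
s16: b16⊕b17⊕b18⊕b19⊕b20⊕b21⊕b22⊕b23⊕b24⊕b25⊕b26⊕b27⊕b28⊕b29⊕b30⊕b31 = 1⊕0⊕0⊕0⊕1⊕0⊕1⊕1⊕1⊕0⊕1⊕1⊕0⊕0⊕0⊕1 = 0
Syndrome (s16...s1) = 00000 → position 0 (no error).
No correction needed.
Data bits at positions 3,5,6,7,9,10,11,12,13,14,15,17,18,19,20,21,22,23,24,25,26,27,28,29,30,31: 01100000110000101110110001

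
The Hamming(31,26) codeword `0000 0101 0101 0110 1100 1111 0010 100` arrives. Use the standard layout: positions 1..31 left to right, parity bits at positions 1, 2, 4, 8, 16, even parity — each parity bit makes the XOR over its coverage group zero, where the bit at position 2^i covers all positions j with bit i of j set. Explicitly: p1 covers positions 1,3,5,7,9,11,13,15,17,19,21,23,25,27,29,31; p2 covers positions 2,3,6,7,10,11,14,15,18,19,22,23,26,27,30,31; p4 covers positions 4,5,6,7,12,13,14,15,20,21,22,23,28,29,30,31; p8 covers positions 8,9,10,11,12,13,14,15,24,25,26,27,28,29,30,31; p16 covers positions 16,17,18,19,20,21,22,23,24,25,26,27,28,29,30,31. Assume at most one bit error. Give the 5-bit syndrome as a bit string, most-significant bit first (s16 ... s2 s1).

00000

s1: b1⊕b3⊕b5⊕b7⊕b9⊕b11⊕b13⊕b15⊕b17⊕b19⊕b21⊕b23⊕b25⊕b27⊕b29⊕b31 = 0⊕0⊕0⊕0⊕0⊕0⊕0⊕1⊕1⊕0⊕1⊕1⊕0⊕1⊕1⊕0 = 0
s2: b2⊕b3⊕b6⊕b7⊕b10⊕b11⊕b14⊕b15⊕b18⊕b19⊕b22⊕b23⊕b26⊕b27⊕b30⊕b31 = 0⊕0⊕1⊕0⊕1⊕0⊕1⊕1⊕1⊕0⊕1⊕1⊕0⊕1⊕0⊕0 = 0
s4: b4⊕b5⊕b6⊕b7⊕b12⊕b13⊕b14⊕b15⊕b20⊕b21⊕b22⊕b23⊕b28⊕b29⊕b30⊕b31 = 0⊕0⊕1⊕0⊕1⊕0⊕1⊕1⊕0⊕1⊕1⊕1⊕0⊕1⊕0⊕0 = 0
s8: b8⊕b9⊕b10⊕b11⊕b12⊕b13⊕b14⊕b15⊕b24⊕b25⊕b26⊕b27⊕b28⊕b29⊕b30⊕b31 = 1⊕0⊕1⊕0⊕1⊕0⊕1⊕1⊕1⊕0⊕0⊕1⊕0⊕1⊕0⊕0 = 0
s16: b16⊕b17⊕b18⊕b19⊕b20⊕b21⊕b22⊕b23⊕b24⊕b25⊕b26⊕b27⊕b28⊕b29⊕b30⊕b31 = 0⊕1⊕1⊕0⊕0⊕1⊕1⊕1⊕1⊕0⊕0⊕1⊕0⊕1⊕0⊕0 = 0
Syndrome (s16...s1) = 00000 → position 0 (no error).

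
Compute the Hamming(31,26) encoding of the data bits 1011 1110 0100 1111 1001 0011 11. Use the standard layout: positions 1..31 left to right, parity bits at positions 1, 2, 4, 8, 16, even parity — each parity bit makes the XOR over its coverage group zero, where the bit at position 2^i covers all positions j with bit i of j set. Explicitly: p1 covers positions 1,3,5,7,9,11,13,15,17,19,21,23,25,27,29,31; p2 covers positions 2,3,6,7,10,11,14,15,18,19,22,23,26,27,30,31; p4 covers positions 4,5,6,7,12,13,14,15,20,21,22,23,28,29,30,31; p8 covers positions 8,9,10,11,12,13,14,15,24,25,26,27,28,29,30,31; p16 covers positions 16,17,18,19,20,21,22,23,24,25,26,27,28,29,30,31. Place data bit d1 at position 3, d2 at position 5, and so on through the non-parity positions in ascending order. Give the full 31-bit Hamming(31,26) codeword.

1110011111100100011111001001111

Place data bits at non-power-of-two positions: b3=1, b5=0, b6=1, b7=1, b9=1, b10=1, b11=1, b12=0, b13=0, b14=1, b15=0, b17=0, b18=1, b19=1, b20=1, b21=1, b22=1, b23=0, b24=0, b25=1, b26=0, b27=0, b28=1, b29=1, b30=1, b31=1.
p1 = XOR of data positions {3,5,7,9,11,13,15,17,19,21,23,25,27,29,31} = 1⊕0⊕1⊕1⊕1⊕0⊕0⊕0⊕1⊕1⊕0⊕1⊕0⊕1⊕1 = 1
p2 = XOR of data positions {3,6,7,10,11,14,15,18,19,22,23,26,27,30,31} = 1⊕1⊕1⊕1⊕1⊕1⊕0⊕1⊕1⊕1⊕0⊕0⊕0⊕1⊕1 = 1
p4 = XOR of data positions {5,6,7,12,13,14,15,20,21,22,23,28,29,30,31} = 0⊕1⊕1⊕0⊕0⊕1⊕0⊕1⊕1⊕1⊕0⊕1⊕1⊕1⊕1 = 0
p8 = XOR of data positions {9,10,11,12,13,14,15,24,25,26,27,28,29,30,31} = 1⊕1⊕1⊕0⊕0⊕1⊕0⊕0⊕1⊕0⊕0⊕1⊕1⊕1⊕1 = 1
p16 = XOR of data positions {17,18,19,20,21,22,23,24,25,26,27,28,29,30,31} = 0⊕1⊕1⊕1⊕1⊕1⊕0⊕0⊕1⊕0⊕0⊕1⊕1⊕1⊕1 = 0
Codeword b1..b31 = 1110011111100100011111001001111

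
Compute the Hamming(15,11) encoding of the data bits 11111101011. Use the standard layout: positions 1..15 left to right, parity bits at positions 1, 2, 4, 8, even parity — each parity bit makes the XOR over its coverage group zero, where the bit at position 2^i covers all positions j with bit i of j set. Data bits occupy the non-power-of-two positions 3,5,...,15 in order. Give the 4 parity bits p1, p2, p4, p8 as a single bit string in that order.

Place data bits at non-power-of-two positions: b3=1, b5=1, b6=1, b7=1, b9=1, b10=1, b11=0, b12=1, b13=0, b14=1, b15=1.
p1 = XOR of data positions {3,5,7,9,11,13,15} = 1⊕1⊕1⊕1⊕0⊕0⊕1 = 1
p2 = XOR of data positions {3,6,7,10,11,14,15} = 1⊕1⊕1⊕1⊕0⊕1⊕1 = 0
p4 = XOR of data positions {5,6,7,12,13,14,15} = 1⊕1⊕1⊕1⊕0⊕1⊕1 = 0
p8 = XOR of data positions {9,10,11,12,13,14,15} = 1⊕1⊕0⊕1⊕0⊕1⊕1 = 1
Parity bits p1,p2,p4,p8 = 1001

1001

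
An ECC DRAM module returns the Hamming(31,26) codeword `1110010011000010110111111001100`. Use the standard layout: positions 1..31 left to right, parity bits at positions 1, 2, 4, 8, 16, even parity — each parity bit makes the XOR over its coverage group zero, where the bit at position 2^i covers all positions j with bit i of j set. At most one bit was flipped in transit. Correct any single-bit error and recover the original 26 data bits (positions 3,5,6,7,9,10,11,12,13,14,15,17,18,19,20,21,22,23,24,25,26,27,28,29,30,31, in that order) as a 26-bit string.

10100100001110111111001100

s1: b1⊕b3⊕b5⊕b7⊕b9⊕b11⊕b13⊕b15⊕b17⊕b19⊕b21⊕b23⊕b25⊕b27⊕b29⊕b31 = 1⊕1⊕0⊕0⊕1⊕0⊕0⊕1⊕1⊕0⊕1⊕1⊕1⊕0⊕1⊕0 = 1
s2: b2⊕b3⊕b6⊕b7⊕b10⊕b11⊕b14⊕b15⊕b18⊕b19⊕b22⊕b23⊕b26⊕b27⊕b30⊕b31 = 1⊕1⊕1⊕0⊕1⊕0⊕0⊕1⊕1⊕0⊕1⊕1⊕0⊕0⊕0⊕0 = 0
s4: b4⊕b5⊕b6⊕b7⊕b12⊕b13⊕b14⊕b15⊕b20⊕b21⊕b22⊕b23⊕b28⊕b29⊕b30⊕b31 = 0⊕0⊕1⊕0⊕0⊕0⊕0⊕1⊕1⊕1⊕1⊕1⊕1⊕1⊕0⊕0 = 0
s8: b8⊕b9⊕b10⊕b11⊕b12⊕b13⊕b14⊕b15⊕b24⊕b25⊕b26⊕b27⊕b28⊕b29⊕b30⊕b31 = 0⊕1⊕1⊕0⊕0⊕0⊕0⊕1⊕1⊕1⊕0⊕0⊕1⊕1⊕0⊕0 = 1
s16: b16⊕b17⊕b18⊕b19⊕b20⊕b21⊕b22⊕b23⊕b24⊕b25⊕b26⊕b27⊕b28⊕b29⊕b30⊕b31 = 0⊕1⊕1⊕0⊕1⊕1⊕1⊕1⊕1⊕1⊕0⊕0⊕1⊕1⊕0⊕0 = 0
Syndrome (s16...s1) = 01001 → position 9.
Flip bit 9: corrected codeword = 1110010001000010110111111001100
Data bits at positions 3,5,6,7,9,10,11,12,13,14,15,17,18,19,20,21,22,23,24,25,26,27,28,29,30,31: 10100100001110111111001100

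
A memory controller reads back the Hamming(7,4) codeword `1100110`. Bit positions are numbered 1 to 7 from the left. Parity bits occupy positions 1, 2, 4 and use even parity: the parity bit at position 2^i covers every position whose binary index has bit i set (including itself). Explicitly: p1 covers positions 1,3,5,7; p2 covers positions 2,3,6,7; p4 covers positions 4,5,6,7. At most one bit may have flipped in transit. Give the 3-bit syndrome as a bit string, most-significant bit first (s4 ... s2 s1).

s1: b1⊕b3⊕b5⊕b7 = 1⊕0⊕1⊕0 = 0
s2: b2⊕b3⊕b6⊕b7 = 1⊕0⊕1⊕0 = 0
s4: b4⊕b5⊕b6⊕b7 = 0⊕1⊕1⊕0 = 0
Syndrome (s4...s1) = 000 → position 0 (no error).

000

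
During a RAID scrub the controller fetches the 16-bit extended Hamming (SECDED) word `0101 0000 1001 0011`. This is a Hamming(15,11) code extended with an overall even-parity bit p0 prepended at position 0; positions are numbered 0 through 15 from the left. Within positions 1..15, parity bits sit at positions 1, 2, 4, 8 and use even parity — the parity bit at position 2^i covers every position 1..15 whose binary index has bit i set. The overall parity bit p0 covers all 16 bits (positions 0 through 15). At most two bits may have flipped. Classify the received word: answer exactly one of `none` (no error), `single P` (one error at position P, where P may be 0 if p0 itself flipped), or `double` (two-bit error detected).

s1: b1⊕b3⊕b5⊕b7⊕b9⊕b11⊕b13⊕b15 = 1⊕1⊕0⊕0⊕0⊕1⊕0⊕1 = 0
s2: b2⊕b3⊕b6⊕b7⊕b10⊕b11⊕b14⊕b15 = 0⊕1⊕0⊕0⊕0⊕1⊕1⊕1 = 0
s4: b4⊕b5⊕b6⊕b7⊕b12⊕b13⊕b14⊕b15 = 0⊕0⊕0⊕0⊕0⊕0⊕1⊕1 = 0
s8: b8⊕b9⊕b10⊕b11⊕b12⊕b13⊕b14⊕b15 = 1⊕0⊕0⊕1⊕0⊕0⊕1⊕1 = 0
Syndrome (s8...s1) = 0000 → position 0 (no error).
Overall parity (XOR of all 16 bits, including p0): 0⊕1⊕0⊕1⊕0⊕0⊕0⊕0⊕1⊕0⊕0⊕1⊕0⊕0⊕1⊕1 = 0
Overall=0, syndrome position=0 → no error.

none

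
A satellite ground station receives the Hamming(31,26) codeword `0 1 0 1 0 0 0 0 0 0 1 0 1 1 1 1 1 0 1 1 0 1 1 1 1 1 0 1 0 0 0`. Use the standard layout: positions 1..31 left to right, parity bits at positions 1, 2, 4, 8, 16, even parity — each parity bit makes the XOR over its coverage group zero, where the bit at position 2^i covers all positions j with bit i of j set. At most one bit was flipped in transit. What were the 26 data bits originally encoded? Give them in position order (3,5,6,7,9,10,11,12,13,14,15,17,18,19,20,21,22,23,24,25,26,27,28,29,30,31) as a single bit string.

s1: b1⊕b3⊕b5⊕b7⊕b9⊕b11⊕b13⊕b15⊕b17⊕b19⊕b21⊕b23⊕b25⊕b27⊕b29⊕b31 = 0⊕0⊕0⊕0⊕0⊕1⊕1⊕1⊕1⊕1⊕0⊕1⊕1⊕0⊕0⊕0 = 1
s2: b2⊕b3⊕b6⊕b7⊕b10⊕b11⊕b14⊕b15⊕b18⊕b19⊕b22⊕b23⊕b26⊕b27⊕b30⊕b31 = 1⊕0⊕0⊕0⊕0⊕1⊕1⊕1⊕0⊕1⊕1⊕1⊕1⊕0⊕0⊕0 = 0
s4: b4⊕b5⊕b6⊕b7⊕b12⊕b13⊕b14⊕b15⊕b20⊕b21⊕b22⊕b23⊕b28⊕b29⊕b30⊕b31 = 1⊕0⊕0⊕0⊕0⊕1⊕1⊕1⊕1⊕0⊕1⊕1⊕1⊕0⊕0⊕0 = 0
s8: b8⊕b9⊕b10⊕b11⊕b12⊕b13⊕b14⊕b15⊕b24⊕b25⊕b26⊕b27⊕b28⊕b29⊕b30⊕b31 = 0⊕0⊕0⊕1⊕0⊕1⊕1⊕1⊕1⊕1⊕1⊕0⊕1⊕0⊕0⊕0 = 0
s16: b16⊕b17⊕b18⊕b19⊕b20⊕b21⊕b22⊕b23⊕b24⊕b25⊕b26⊕b27⊕b28⊕b29⊕b30⊕b31 = 1⊕1⊕0⊕1⊕1⊕0⊕1⊕1⊕1⊕1⊕1⊕0⊕1⊕0⊕0⊕0 = 0
Syndrome (s16...s1) = 00001 → position 1.
Flip bit 1: corrected codeword = 1101000000101111101101111101000
Data bits at positions 3,5,6,7,9,10,11,12,13,14,15,17,18,19,20,21,22,23,24,25,26,27,28,29,30,31: 00000010111101101111101000

00000010111101101111101000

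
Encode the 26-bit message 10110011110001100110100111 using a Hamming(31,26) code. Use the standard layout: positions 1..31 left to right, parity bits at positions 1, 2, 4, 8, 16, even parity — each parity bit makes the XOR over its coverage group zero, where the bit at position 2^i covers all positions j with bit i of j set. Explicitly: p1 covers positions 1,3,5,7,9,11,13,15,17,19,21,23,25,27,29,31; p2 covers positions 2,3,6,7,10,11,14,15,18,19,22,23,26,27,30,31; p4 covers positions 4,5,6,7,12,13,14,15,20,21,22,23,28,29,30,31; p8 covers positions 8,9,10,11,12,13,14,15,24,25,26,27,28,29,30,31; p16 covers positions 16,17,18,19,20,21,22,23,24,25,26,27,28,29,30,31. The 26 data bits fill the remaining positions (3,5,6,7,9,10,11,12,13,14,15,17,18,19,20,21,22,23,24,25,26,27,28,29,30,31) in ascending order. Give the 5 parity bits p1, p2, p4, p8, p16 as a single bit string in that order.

00010

Place data bits at non-power-of-two positions: b3=1, b5=0, b6=1, b7=1, b9=0, b10=0, b11=1, b12=1, b13=1, b14=1, b15=0, b17=0, b18=0, b19=1, b20=1, b21=0, b22=0, b23=1, b24=1, b25=0, b26=1, b27=0, b28=0, b29=1, b30=1, b31=1.
p1 = XOR of data positions {3,5,7,9,11,13,15,17,19,21,23,25,27,29,31} = 1⊕0⊕1⊕0⊕1⊕1⊕0⊕0⊕1⊕0⊕1⊕0⊕0⊕1⊕1 = 0
p2 = XOR of data positions {3,6,7,10,11,14,15,18,19,22,23,26,27,30,31} = 1⊕1⊕1⊕0⊕1⊕1⊕0⊕0⊕1⊕0⊕1⊕1⊕0⊕1⊕1 = 0
p4 = XOR of data positions {5,6,7,12,13,14,15,20,21,22,23,28,29,30,31} = 0⊕1⊕1⊕1⊕1⊕1⊕0⊕1⊕0⊕0⊕1⊕0⊕1⊕1⊕1 = 0
p8 = XOR of data positions {9,10,11,12,13,14,15,24,25,26,27,28,29,30,31} = 0⊕0⊕1⊕1⊕1⊕1⊕0⊕1⊕0⊕1⊕0⊕0⊕1⊕1⊕1 = 1
p16 = XOR of data positions {17,18,19,20,21,22,23,24,25,26,27,28,29,30,31} = 0⊕0⊕1⊕1⊕0⊕0⊕1⊕1⊕0⊕1⊕0⊕0⊕1⊕1⊕1 = 0
Parity bits p1,p2,p4,p8,p16 = 00010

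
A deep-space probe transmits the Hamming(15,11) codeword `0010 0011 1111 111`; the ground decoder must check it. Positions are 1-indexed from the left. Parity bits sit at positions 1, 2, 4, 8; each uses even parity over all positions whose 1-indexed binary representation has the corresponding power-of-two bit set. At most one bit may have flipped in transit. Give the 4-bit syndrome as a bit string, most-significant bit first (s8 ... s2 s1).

s1: b1⊕b3⊕b5⊕b7⊕b9⊕b11⊕b13⊕b15 = 0⊕1⊕0⊕1⊕1⊕1⊕1⊕1 = 0
s2: b2⊕b3⊕b6⊕b7⊕b10⊕b11⊕b14⊕b15 = 0⊕1⊕0⊕1⊕1⊕1⊕1⊕1 = 0
s4: b4⊕b5⊕b6⊕b7⊕b12⊕b13⊕b14⊕b15 = 0⊕0⊕0⊕1⊕1⊕1⊕1⊕1 = 1
s8: b8⊕b9⊕b10⊕b11⊕b12⊕b13⊕b14⊕b15 = 1⊕1⊕1⊕1⊕1⊕1⊕1⊕1 = 0
Syndrome (s8...s1) = 0100 → position 4.

0100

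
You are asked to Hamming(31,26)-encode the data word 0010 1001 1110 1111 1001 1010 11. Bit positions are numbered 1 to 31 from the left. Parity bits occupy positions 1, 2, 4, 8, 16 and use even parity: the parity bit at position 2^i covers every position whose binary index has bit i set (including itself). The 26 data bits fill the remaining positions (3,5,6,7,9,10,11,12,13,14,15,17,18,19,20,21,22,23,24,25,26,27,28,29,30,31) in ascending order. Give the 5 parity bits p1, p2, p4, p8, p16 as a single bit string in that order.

Place data bits at non-power-of-two positions: b3=0, b5=0, b6=1, b7=0, b9=1, b10=0, b11=0, b12=1, b13=1, b14=1, b15=1, b17=0, b18=1, b19=1, b20=1, b21=1, b22=1, b23=0, b24=0, b25=1, b26=1, b27=0, b28=1, b29=0, b30=1, b31=1.
p1 = XOR of data positions {3,5,7,9,11,13,15,17,19,21,23,25,27,29,31} = 0⊕0⊕0⊕1⊕0⊕1⊕1⊕0⊕1⊕1⊕0⊕1⊕0⊕0⊕1 = 1
p2 = XOR of data positions {3,6,7,10,11,14,15,18,19,22,23,26,27,30,31} = 0⊕1⊕0⊕0⊕0⊕1⊕1⊕1⊕1⊕1⊕0⊕1⊕0⊕1⊕1 = 1
p4 = XOR of data positions {5,6,7,12,13,14,15,20,21,22,23,28,29,30,31} = 0⊕1⊕0⊕1⊕1⊕1⊕1⊕1⊕1⊕1⊕0⊕1⊕0⊕1⊕1 = 1
p8 = XOR of data positions {9,10,11,12,13,14,15,24,25,26,27,28,29,30,31} = 1⊕0⊕0⊕1⊕1⊕1⊕1⊕0⊕1⊕1⊕0⊕1⊕0⊕1⊕1 = 0
p16 = XOR of data positions {17,18,19,20,21,22,23,24,25,26,27,28,29,30,31} = 0⊕1⊕1⊕1⊕1⊕1⊕0⊕0⊕1⊕1⊕0⊕1⊕0⊕1⊕1 = 0
Parity bits p1,p2,p4,p8,p16 = 11100

11100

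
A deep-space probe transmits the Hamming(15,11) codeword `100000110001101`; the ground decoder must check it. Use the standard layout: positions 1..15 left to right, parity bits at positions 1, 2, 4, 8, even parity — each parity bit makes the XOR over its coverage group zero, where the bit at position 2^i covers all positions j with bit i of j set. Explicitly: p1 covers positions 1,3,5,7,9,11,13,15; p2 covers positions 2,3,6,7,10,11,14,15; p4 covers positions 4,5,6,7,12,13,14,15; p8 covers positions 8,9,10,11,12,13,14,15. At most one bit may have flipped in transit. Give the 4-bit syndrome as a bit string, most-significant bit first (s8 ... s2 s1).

0000

s1: b1⊕b3⊕b5⊕b7⊕b9⊕b11⊕b13⊕b15 = 1⊕0⊕0⊕1⊕0⊕0⊕1⊕1 = 0
s2: b2⊕b3⊕b6⊕b7⊕b10⊕b11⊕b14⊕b15 = 0⊕0⊕0⊕1⊕0⊕0⊕0⊕1 = 0
s4: b4⊕b5⊕b6⊕b7⊕b12⊕b13⊕b14⊕b15 = 0⊕0⊕0⊕1⊕1⊕1⊕0⊕1 = 0
s8: b8⊕b9⊕b10⊕b11⊕b12⊕b13⊕b14⊕b15 = 1⊕0⊕0⊕0⊕1⊕1⊕0⊕1 = 0
Syndrome (s8...s1) = 0000 → position 0 (no error).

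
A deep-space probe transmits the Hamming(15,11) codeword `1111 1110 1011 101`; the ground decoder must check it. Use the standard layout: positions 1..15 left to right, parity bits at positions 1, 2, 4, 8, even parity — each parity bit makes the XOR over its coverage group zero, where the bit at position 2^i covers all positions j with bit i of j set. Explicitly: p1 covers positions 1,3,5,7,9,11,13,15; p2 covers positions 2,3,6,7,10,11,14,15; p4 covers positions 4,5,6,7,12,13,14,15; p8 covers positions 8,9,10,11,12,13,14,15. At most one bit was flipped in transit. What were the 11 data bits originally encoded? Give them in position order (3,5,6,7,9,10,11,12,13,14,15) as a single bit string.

11111010101

s1: b1⊕b3⊕b5⊕b7⊕b9⊕b11⊕b13⊕b15 = 1⊕1⊕1⊕1⊕1⊕1⊕1⊕1 = 0
s2: b2⊕b3⊕b6⊕b7⊕b10⊕b11⊕b14⊕b15 = 1⊕1⊕1⊕1⊕0⊕1⊕0⊕1 = 0
s4: b4⊕b5⊕b6⊕b7⊕b12⊕b13⊕b14⊕b15 = 1⊕1⊕1⊕1⊕1⊕1⊕0⊕1 = 1
s8: b8⊕b9⊕b10⊕b11⊕b12⊕b13⊕b14⊕b15 = 0⊕1⊕0⊕1⊕1⊕1⊕0⊕1 = 1
Syndrome (s8...s1) = 1100 → position 12.
Flip bit 12: corrected codeword = 111111101010101
Data bits at positions 3,5,6,7,9,10,11,12,13,14,15: 11111010101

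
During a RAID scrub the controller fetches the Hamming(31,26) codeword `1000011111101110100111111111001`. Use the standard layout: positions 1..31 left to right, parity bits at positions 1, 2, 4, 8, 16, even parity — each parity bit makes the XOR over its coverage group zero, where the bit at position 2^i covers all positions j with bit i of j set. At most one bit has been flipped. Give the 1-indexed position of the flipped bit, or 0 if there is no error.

s1: b1⊕b3⊕b5⊕b7⊕b9⊕b11⊕b13⊕b15⊕b17⊕b19⊕b21⊕b23⊕b25⊕b27⊕b29⊕b31 = 1⊕0⊕0⊕1⊕1⊕1⊕1⊕1⊕1⊕0⊕1⊕1⊕1⊕1⊕0⊕1 = 0
s2: b2⊕b3⊕b6⊕b7⊕b10⊕b11⊕b14⊕b15⊕b18⊕b19⊕b22⊕b23⊕b26⊕b27⊕b30⊕b31 = 0⊕0⊕1⊕1⊕1⊕1⊕1⊕1⊕0⊕0⊕1⊕1⊕1⊕1⊕0⊕1 = 1
s4: b4⊕b5⊕b6⊕b7⊕b12⊕b13⊕b14⊕b15⊕b20⊕b21⊕b22⊕b23⊕b28⊕b29⊕b30⊕b31 = 0⊕0⊕1⊕1⊕0⊕1⊕1⊕1⊕1⊕1⊕1⊕1⊕1⊕0⊕0⊕1 = 1
s8: b8⊕b9⊕b10⊕b11⊕b12⊕b13⊕b14⊕b15⊕b24⊕b25⊕b26⊕b27⊕b28⊕b29⊕b30⊕b31 = 1⊕1⊕1⊕1⊕0⊕1⊕1⊕1⊕1⊕1⊕1⊕1⊕1⊕0⊕0⊕1 = 1
s16: b16⊕b17⊕b18⊕b19⊕b20⊕b21⊕b22⊕b23⊕b24⊕b25⊕b26⊕b27⊕b28⊕b29⊕b30⊕b31 = 0⊕1⊕0⊕0⊕1⊕1⊕1⊕1⊕1⊕1⊕1⊕1⊕1⊕0⊕0⊕1 = 1
Syndrome (s16...s1) = 11110 → position 30.

30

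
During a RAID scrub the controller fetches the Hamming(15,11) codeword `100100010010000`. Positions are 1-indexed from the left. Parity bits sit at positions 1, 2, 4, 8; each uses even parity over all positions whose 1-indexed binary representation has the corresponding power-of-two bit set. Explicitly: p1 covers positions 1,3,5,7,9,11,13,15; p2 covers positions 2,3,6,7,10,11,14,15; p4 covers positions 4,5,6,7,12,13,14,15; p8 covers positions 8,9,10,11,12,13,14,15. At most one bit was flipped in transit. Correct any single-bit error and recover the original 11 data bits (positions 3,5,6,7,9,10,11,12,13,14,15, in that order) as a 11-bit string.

s1: b1⊕b3⊕b5⊕b7⊕b9⊕b11⊕b13⊕b15 = 1⊕0⊕0⊕0⊕0⊕1⊕0⊕0 = 0
s2: b2⊕b3⊕b6⊕b7⊕b10⊕b11⊕b14⊕b15 = 0⊕0⊕0⊕0⊕0⊕1⊕0⊕0 = 1
s4: b4⊕b5⊕b6⊕b7⊕b12⊕b13⊕b14⊕b15 = 1⊕0⊕0⊕0⊕0⊕0⊕0⊕0 = 1
s8: b8⊕b9⊕b10⊕b11⊕b12⊕b13⊕b14⊕b15 = 1⊕0⊕0⊕1⊕0⊕0⊕0⊕0 = 0
Syndrome (s8...s1) = 0110 → position 6.
Flip bit 6: corrected codeword = 100101010010000
Data bits at positions 3,5,6,7,9,10,11,12,13,14,15: 00100010000

00100010000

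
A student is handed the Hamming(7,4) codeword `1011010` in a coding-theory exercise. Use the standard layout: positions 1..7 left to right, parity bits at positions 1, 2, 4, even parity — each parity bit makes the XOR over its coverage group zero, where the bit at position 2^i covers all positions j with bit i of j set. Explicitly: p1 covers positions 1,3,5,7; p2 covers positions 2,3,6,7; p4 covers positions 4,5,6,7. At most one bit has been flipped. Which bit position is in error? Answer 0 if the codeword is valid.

s1: b1⊕b3⊕b5⊕b7 = 1⊕1⊕0⊕0 = 0
s2: b2⊕b3⊕b6⊕b7 = 0⊕1⊕1⊕0 = 0
s4: b4⊕b5⊕b6⊕b7 = 1⊕0⊕1⊕0 = 0
Syndrome (s4...s1) = 000 → position 0 (no error).

0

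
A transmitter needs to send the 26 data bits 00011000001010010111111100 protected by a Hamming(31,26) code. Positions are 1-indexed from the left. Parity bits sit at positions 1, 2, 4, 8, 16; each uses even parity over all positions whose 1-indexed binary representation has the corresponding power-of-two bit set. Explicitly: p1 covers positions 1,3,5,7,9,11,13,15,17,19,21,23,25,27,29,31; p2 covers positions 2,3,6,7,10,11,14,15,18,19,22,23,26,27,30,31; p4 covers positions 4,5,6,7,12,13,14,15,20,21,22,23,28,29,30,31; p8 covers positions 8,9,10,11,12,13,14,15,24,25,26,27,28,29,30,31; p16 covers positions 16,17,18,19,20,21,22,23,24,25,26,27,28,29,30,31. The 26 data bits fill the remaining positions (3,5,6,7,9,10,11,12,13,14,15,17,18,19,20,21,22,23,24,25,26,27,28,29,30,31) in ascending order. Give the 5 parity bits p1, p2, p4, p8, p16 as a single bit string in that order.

00001

Place data bits at non-power-of-two positions: b3=0, b5=0, b6=0, b7=1, b9=1, b10=0, b11=0, b12=0, b13=0, b14=0, b15=1, b17=0, b18=1, b19=0, b20=0, b21=1, b22=0, b23=1, b24=1, b25=1, b26=1, b27=1, b28=1, b29=1, b30=0, b31=0.
p1 = XOR of data positions {3,5,7,9,11,13,15,17,19,21,23,25,27,29,31} = 0⊕0⊕1⊕1⊕0⊕0⊕1⊕0⊕0⊕1⊕1⊕1⊕1⊕1⊕0 = 0
p2 = XOR of data positions {3,6,7,10,11,14,15,18,19,22,23,26,27,30,31} = 0⊕0⊕1⊕0⊕0⊕0⊕1⊕1⊕0⊕0⊕1⊕1⊕1⊕0⊕0 = 0
p4 = XOR of data positions {5,6,7,12,13,14,15,20,21,22,23,28,29,30,31} = 0⊕0⊕1⊕0⊕0⊕0⊕1⊕0⊕1⊕0⊕1⊕1⊕1⊕0⊕0 = 0
p8 = XOR of data positions {9,10,11,12,13,14,15,24,25,26,27,28,29,30,31} = 1⊕0⊕0⊕0⊕0⊕0⊕1⊕1⊕1⊕1⊕1⊕1⊕1⊕0⊕0 = 0
p16 = XOR of data positions {17,18,19,20,21,22,23,24,25,26,27,28,29,30,31} = 0⊕1⊕0⊕0⊕1⊕0⊕1⊕1⊕1⊕1⊕1⊕1⊕1⊕0⊕0 = 1
Parity bits p1,p2,p4,p8,p16 = 00001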